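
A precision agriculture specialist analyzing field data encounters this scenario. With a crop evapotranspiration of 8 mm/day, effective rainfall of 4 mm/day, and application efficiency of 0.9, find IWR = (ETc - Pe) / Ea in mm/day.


IWR = (ETc - Pe) / Ea
    = (8 - 4) / 0.9
    = 4 / 0.9
    = 4.44 mm/day


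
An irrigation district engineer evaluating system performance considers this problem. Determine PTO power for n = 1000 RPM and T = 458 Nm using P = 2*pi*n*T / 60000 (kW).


P = 2*pi*n*T / 60000
  = 2*pi * 1000 * 458 / 60000
  = 2877698.87 / 60000
  = 47.96 kW


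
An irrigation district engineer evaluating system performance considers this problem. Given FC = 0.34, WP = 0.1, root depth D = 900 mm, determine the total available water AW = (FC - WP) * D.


AW = (FC - WP) * D
   = (0.34 - 0.1) * 900
   = 0.24 * 900
   = 216 mm


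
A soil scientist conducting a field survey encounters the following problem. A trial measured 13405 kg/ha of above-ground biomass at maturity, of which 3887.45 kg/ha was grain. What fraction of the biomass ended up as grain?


HI = grain_yield / biomass
   = 3887.45 / 13405
   = 0.29


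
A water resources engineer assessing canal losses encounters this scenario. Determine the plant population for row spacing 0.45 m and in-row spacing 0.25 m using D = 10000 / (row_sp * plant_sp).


D = 10000 / (row_sp * plant_sp)
  = 10000 / (0.45 * 0.25)
  = 10000 / 0.1125
  = 88888.89 plants/ha


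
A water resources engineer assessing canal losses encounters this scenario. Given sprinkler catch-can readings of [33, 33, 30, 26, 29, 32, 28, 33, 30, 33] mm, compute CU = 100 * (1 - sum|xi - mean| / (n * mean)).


xbar = 307 / 10 = 30.700
sum|xi - xbar| = 21
CU = 100 * (1 - 21 / (10 * 30.700))
   = 100 * (1 - 0.0684)
   = 93.16%


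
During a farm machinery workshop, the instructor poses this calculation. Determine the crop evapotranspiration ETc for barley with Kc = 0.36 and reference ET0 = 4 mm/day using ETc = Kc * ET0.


ETc = Kc * ET0
    = 0.36 * 4
    = 1.44 mm/day


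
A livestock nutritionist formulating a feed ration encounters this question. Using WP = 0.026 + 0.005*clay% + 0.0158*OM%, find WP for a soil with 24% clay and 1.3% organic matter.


WP = 0.026 + 0.005*24 + 0.0158*1.3
   = 0.026 + 0.1200 + 0.0205
   = 0.1665


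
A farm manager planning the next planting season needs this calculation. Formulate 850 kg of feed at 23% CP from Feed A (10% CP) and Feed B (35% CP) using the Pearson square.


parts_A = CP_b - target = 35 - 23 = 12
parts_B = target - CP_a = 23 - 10 = 13
total_parts = 12 + 13 = 25
Feed A = 850 * 12 / 25 = 408 kg
Feed B = 850 * 13 / 25 = 442 kg

408 kg


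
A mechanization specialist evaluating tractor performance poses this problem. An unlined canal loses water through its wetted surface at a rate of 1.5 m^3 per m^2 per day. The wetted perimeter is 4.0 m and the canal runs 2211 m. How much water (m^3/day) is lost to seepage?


S = C * P * L
  = 1.5 * 4.0 * 2211
  = 13266 m^3/day


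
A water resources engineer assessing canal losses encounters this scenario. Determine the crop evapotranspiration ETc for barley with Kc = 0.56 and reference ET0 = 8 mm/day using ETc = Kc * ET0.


ETc = Kc * ET0
    = 0.56 * 8
    = 4.48 mm/day


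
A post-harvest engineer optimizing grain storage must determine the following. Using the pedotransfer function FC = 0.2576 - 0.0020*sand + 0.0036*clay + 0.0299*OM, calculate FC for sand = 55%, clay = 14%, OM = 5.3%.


FC = 0.2576 - 0.0020*55 + 0.0036*14 + 0.0299*5.3
   = 0.2576 - 0.1100 + 0.0504 + 0.1585
   = 0.3565


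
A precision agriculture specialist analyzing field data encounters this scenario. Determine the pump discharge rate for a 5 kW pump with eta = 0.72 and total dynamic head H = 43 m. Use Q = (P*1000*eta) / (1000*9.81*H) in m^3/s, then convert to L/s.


Q = (P * 1000 * eta) / (rho * g * H)
  = (5 * 1000 * 0.72) / (1000 * 9.81 * 43)
  = 3600 / 421830
  = 0.00853 m^3/s = 8.53 L/s


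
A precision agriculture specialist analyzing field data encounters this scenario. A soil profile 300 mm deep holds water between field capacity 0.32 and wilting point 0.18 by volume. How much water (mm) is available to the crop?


AW = (FC - WP) * D
   = (0.32 - 0.18) * 300
   = 0.14 * 300
   = 42 mm


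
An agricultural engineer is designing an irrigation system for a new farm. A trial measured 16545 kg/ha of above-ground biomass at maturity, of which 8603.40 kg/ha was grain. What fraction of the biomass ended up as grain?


HI = grain_yield / biomass
   = 8603.40 / 16545
   = 0.52


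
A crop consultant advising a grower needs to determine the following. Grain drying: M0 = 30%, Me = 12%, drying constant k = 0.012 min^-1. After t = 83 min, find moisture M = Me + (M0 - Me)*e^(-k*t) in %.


M = Me + (M0 - Me) * e^(-k*t)
  = 12 + (30 - 12) * e^(-0.012*83)
  = 12 + 18 * e^(-0.996)
  = 12 + 18 * 0.36935
  = 12 + 6.6484
  = 18.65%


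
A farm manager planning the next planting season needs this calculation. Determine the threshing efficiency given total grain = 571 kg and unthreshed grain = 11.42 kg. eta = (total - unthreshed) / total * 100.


eta = (total - unthreshed) / total * 100
    = (571 - 11.42) / 571 * 100
    = 559.58 / 571 * 100
    = 98%


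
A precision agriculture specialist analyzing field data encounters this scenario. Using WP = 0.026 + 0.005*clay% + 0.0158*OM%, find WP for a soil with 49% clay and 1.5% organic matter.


WP = 0.026 + 0.005*49 + 0.0158*1.5
   = 0.026 + 0.2450 + 0.0237
   = 0.2947


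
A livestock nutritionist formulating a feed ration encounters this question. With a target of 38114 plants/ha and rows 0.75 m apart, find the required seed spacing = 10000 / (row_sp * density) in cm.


spacing = 10000 / (row_sp * density)
        = 10000 / (0.75 * 38114)
        = 10000 / 28585.50
        = 0.34983 m = 34.98 cm


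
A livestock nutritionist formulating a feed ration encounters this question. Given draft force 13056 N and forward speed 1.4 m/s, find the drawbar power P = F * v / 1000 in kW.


P = F * v / 1000
  = 13056 * 1.4 / 1000
  = 18278.40 / 1000
  = 18.28 kW


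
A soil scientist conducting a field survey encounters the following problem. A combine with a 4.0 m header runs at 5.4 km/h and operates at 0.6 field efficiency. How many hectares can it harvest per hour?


C = w * v * eta_f / 10
  = 4.0 * 5.4 * 0.6 / 10
  = 12.96 / 10
  = 1.30 ha/h


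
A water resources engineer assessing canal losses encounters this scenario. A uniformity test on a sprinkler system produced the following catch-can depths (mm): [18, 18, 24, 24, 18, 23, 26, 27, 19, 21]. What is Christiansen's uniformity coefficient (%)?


xbar = 218 / 10 = 21.800
sum|xi - xbar| = 30
CU = 100 * (1 - 30 / (10 * 21.800))
   = 100 * (1 - 0.1376)
   = 86.24%


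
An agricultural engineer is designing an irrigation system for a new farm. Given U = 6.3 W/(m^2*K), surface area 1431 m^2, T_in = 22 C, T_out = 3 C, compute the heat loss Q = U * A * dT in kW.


dT = 22 - (3) = 19 K
Q = U * A * dT
  = 6.3 * 1431 * 19
  = 171290.70 W = 171.29 kW


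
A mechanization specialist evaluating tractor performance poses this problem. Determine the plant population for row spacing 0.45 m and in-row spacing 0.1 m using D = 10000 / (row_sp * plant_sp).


D = 10000 / (row_sp * plant_sp)
  = 10000 / (0.45 * 0.1)
  = 10000 / 0.0450
  = 222222.22 plants/ha


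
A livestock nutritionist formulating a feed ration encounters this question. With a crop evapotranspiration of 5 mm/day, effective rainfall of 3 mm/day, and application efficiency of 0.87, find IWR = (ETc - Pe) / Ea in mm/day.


IWR = (ETc - Pe) / Ea
    = (5 - 3) / 0.87
    = 2 / 0.87
    = 2.30 mm/day


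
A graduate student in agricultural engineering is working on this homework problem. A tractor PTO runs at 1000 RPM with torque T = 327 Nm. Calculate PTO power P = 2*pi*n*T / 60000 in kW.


P = 2*pi*n*T / 60000
  = 2*pi * 1000 * 327 / 60000
  = 2054601.60 / 60000
  = 34.24 kW


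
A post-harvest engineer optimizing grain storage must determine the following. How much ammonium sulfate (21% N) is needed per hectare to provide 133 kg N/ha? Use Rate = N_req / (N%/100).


Rate = N_required / (N_content / 100)
     = 133 / (21 / 100)
     = 133 / 0.21
     = 633.33 kg/ha


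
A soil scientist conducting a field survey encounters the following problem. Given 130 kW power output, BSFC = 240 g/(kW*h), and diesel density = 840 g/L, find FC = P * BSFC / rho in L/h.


FC = P * BSFC / rho_fuel
   = 130 * 240 / 840
   = 31200 / 840
   = 37.14 L/h


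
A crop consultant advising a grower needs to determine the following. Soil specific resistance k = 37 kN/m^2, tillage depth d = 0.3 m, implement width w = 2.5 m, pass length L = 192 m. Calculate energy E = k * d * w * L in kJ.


E = k * d * w * L
  = 37 * 0.3 * 2.5 * 192
  = 5328 kJ


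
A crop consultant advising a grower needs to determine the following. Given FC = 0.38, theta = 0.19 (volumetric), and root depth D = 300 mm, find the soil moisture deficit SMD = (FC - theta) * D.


SMD = (FC - theta) * D
    = (0.38 - 0.19) * 300
    = 0.190 * 300
    = 57 mm


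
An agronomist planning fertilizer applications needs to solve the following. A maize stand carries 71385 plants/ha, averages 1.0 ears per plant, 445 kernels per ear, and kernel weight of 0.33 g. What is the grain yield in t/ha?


Y = density * ears * kernels * kw
  = 71385 * 1.0 * 445 * 0.33 g/ha
  = 10482887.25 g/ha
  = 10482.89 kg/ha = 10.48 t/ha


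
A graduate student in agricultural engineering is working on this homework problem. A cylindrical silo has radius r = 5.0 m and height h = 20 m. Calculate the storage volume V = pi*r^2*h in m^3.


V = pi * r^2 * h
  = pi * 5.0^2 * 20
  = pi * 25 * 20
  = 1570.80 m^3


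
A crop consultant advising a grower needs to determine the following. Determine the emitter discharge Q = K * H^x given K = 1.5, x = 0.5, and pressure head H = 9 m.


Q = K * H^x
  = 1.5 * 9^0.5
  = 1.5 * 3
  = 4.50 L/h


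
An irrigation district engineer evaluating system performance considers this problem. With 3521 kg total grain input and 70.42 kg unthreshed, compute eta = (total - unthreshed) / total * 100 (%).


eta = (total - unthreshed) / total * 100
    = (3521 - 70.42) / 3521 * 100
    = 3450.58 / 3521 * 100
    = 98%


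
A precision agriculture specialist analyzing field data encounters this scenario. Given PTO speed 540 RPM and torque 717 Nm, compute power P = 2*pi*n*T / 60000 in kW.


P = 2*pi*n*T / 60000
  = 2*pi * 540 * 717 / 60000
  = 2432723.69 / 60000
  = 40.55 kW


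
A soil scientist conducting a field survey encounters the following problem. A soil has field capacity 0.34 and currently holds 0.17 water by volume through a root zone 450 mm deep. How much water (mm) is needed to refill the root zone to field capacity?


SMD = (FC - theta) * D
    = (0.34 - 0.17) * 450
    = 0.170 * 450
    = 76.50 mm


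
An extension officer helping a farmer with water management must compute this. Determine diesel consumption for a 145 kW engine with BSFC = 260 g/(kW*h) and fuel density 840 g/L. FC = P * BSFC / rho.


FC = P * BSFC / rho_fuel
   = 145 * 260 / 840
   = 37700 / 840
   = 44.88 L/h


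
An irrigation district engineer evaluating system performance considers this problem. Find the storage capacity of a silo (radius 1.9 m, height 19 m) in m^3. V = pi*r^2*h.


V = pi * r^2 * h
  = pi * 1.9^2 * 19
  = pi * 3.61 * 19
  = 215.48 m^3


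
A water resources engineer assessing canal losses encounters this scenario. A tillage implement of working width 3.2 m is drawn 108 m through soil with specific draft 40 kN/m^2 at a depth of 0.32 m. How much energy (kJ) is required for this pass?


E = k * d * w * L
  = 40 * 0.32 * 3.2 * 108
  = 4423.68 kJ


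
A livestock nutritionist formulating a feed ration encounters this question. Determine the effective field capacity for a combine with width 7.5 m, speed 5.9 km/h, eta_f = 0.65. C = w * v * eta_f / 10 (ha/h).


C = w * v * eta_f / 10
  = 7.5 * 5.9 * 0.65 / 10
  = 28.76 / 10
  = 2.88 ha/h


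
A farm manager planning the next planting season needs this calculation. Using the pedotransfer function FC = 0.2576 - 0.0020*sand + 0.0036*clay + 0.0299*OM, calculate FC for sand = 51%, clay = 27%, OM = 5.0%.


FC = 0.2576 - 0.0020*51 + 0.0036*27 + 0.0299*5.0
   = 0.2576 - 0.1020 + 0.0972 + 0.1495
   = 0.4023


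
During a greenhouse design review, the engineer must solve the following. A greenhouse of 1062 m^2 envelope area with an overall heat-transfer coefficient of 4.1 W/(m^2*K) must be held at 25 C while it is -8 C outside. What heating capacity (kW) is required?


dT = 25 - (-8) = 33 K
Q = U * A * dT
  = 4.1 * 1062 * 33
  = 143688.60 W = 143.69 kW


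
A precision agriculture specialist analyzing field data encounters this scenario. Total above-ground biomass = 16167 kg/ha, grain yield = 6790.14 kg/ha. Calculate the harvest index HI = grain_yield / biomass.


HI = grain_yield / biomass
   = 6790.14 / 16167
   = 0.42


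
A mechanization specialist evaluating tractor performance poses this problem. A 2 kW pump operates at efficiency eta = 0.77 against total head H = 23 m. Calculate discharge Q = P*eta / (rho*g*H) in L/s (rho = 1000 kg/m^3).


Q = (P * 1000 * eta) / (rho * g * H)
  = (2 * 1000 * 0.77) / (1000 * 9.81 * 23)
  = 1540 / 225630
  = 0.00683 m^3/s = 6.83 L/s


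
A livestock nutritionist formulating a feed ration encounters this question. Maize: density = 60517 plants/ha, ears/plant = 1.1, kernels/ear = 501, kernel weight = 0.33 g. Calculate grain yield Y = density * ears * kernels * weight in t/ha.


Y = density * ears * kernels * kw
  = 60517 * 1.1 * 501 * 0.33 g/ha
  = 11005803.17 g/ha
  = 11005.80 kg/ha = 11.01 t/ha


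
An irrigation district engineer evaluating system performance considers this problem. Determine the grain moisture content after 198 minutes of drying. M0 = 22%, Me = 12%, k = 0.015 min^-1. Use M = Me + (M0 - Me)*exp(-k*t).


M = Me + (M0 - Me) * e^(-k*t)
  = 12 + (22 - 12) * e^(-0.015*198)
  = 12 + 10 * e^(-2.970)
  = 12 + 10 * 0.05130
  = 12 + 0.5130
  = 12.51%


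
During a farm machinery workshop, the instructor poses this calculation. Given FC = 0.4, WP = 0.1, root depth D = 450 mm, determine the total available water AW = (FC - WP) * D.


AW = (FC - WP) * D
   = (0.4 - 0.1) * 450
   = 0.30 * 450
   = 135 mm


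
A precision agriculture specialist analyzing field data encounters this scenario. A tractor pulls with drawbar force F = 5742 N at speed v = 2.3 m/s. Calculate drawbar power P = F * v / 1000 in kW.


P = F * v / 1000
  = 5742 * 2.3 / 1000
  = 13206.60 / 1000
  = 13.21 kW


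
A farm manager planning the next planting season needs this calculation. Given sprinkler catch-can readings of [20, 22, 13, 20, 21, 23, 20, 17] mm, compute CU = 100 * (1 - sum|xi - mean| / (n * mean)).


xbar = 156 / 8 = 19.500
sum|xi - xbar| = 18
CU = 100 * (1 - 18 / (8 * 19.500))
   = 100 * (1 - 0.1154)
   = 88.46%


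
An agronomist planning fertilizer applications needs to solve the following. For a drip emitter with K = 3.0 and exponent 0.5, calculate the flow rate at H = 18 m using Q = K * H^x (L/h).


Q = K * H^x
  = 3.0 * 18^0.5
  = 3.0 * 4.2426
  = 12.73 L/h


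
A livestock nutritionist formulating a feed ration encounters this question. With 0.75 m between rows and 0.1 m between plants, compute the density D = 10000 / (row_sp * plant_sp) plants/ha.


D = 10000 / (row_sp * plant_sp)
  = 10000 / (0.75 * 0.1)
  = 10000 / 0.0750
  = 133333.33 plants/ha


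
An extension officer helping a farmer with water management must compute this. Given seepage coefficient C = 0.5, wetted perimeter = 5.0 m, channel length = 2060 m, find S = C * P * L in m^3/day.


S = C * P * L
  = 0.5 * 5.0 * 2060
  = 5150 m^3/day


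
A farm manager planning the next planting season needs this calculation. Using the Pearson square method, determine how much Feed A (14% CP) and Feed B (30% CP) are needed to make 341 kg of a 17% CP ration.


parts_A = CP_b - target = 30 - 17 = 13
parts_B = target - CP_a = 17 - 14 = 3
total_parts = 13 + 3 = 16
Feed A = 341 * 13 / 16 = 277.06 kg
Feed B = 341 * 3 / 16 = 63.94 kg

277.06 kg


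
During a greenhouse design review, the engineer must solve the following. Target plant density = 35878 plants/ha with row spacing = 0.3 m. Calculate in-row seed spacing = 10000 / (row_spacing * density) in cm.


spacing = 10000 / (row_sp * density)
        = 10000 / (0.3 * 35878)
        = 10000 / 10763.40
        = 0.92907 m = 92.91 cm


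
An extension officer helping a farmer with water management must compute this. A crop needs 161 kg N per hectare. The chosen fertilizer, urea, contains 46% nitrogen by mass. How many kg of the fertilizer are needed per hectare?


Rate = N_required / (N_content / 100)
     = 161 / (46 / 100)
     = 161 / 0.46
     = 350 kg/ha


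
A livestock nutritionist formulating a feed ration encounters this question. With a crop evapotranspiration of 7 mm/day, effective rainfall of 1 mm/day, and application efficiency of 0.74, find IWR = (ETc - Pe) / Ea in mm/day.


IWR = (ETc - Pe) / Ea
    = (7 - 1) / 0.74
    = 6 / 0.74
    = 8.11 mm/day


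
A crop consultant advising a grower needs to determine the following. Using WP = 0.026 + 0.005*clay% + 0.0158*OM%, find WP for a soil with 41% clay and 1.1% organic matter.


WP = 0.026 + 0.005*41 + 0.0158*1.1
   = 0.026 + 0.2050 + 0.0174
   = 0.2484


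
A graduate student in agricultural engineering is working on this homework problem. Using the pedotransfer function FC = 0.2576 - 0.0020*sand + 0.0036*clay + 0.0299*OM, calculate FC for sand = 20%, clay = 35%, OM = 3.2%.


FC = 0.2576 - 0.0020*20 + 0.0036*35 + 0.0299*3.2
   = 0.2576 - 0.0400 + 0.1260 + 0.0957
   = 0.4393


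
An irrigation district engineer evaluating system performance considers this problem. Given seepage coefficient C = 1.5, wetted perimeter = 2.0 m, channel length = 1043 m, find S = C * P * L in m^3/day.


S = C * P * L
  = 1.5 * 2.0 * 1043
  = 3129 m^3/day


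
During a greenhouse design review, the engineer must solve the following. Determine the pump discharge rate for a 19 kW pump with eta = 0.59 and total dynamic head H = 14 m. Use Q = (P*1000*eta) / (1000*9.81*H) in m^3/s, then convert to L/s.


Q = (P * 1000 * eta) / (rho * g * H)
  = (19 * 1000 * 0.59) / (1000 * 9.81 * 14)
  = 11210 / 137340
  = 0.08162 m^3/s = 81.62 L/s


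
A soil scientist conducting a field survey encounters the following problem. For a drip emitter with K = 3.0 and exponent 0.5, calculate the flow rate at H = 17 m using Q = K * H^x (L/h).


Q = K * H^x
  = 3.0 * 17^0.5
  = 3.0 * 4.1231
  = 12.37 L/h


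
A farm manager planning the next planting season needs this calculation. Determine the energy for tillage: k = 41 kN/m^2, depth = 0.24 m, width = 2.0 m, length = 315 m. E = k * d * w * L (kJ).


E = k * d * w * L
  = 41 * 0.24 * 2.0 * 315
  = 6199.20 kJ


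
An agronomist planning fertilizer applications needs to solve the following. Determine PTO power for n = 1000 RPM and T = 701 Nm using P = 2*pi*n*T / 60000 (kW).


P = 2*pi*n*T / 60000
  = 2*pi * 1000 * 701 / 60000
  = 4404512.90 / 60000
  = 73.41 kW


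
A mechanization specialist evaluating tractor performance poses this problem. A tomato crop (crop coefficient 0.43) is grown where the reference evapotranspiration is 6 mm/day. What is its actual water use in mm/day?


ETc = Kc * ET0
    = 0.43 * 6
    = 2.58 mm/day


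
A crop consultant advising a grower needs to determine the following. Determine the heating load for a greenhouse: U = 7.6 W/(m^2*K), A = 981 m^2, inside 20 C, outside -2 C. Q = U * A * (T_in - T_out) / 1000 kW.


dT = 20 - (-2) = 22 K
Q = U * A * dT
  = 7.6 * 981 * 22
  = 164023.20 W = 164.02 kW


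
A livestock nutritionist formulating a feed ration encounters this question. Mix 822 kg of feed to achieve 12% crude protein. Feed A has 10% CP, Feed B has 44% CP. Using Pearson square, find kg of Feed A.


parts_A = CP_b - target = 44 - 12 = 32
parts_B = target - CP_a = 12 - 10 = 2
total_parts = 32 + 2 = 34
Feed A = 822 * 32 / 34 = 773.65 kg
Feed B = 822 * 2 / 34 = 48.35 kg

773.65 kg


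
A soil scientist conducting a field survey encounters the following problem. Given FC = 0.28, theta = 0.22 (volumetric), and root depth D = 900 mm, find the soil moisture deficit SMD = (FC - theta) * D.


SMD = (FC - theta) * D
    = (0.28 - 0.22) * 900
    = 0.060 * 900
    = 54 mm


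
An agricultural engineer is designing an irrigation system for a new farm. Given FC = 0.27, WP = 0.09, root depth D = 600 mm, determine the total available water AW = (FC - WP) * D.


AW = (FC - WP) * D
   = (0.27 - 0.09) * 600
   = 0.18 * 600
   = 108 mm


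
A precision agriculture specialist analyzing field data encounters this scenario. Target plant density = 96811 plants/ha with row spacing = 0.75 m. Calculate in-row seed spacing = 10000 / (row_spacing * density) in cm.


spacing = 10000 / (row_sp * density)
        = 10000 / (0.75 * 96811)
        = 10000 / 72608.25
        = 0.13773 m = 13.77 cm


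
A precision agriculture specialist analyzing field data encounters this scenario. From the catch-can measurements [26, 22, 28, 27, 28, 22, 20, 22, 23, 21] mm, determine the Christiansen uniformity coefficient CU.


xbar = 239 / 10 = 23.900
sum|xi - xbar| = 26.800
CU = 100 * (1 - 26.800 / (10 * 23.900))
   = 100 * (1 - 0.1121)
   = 88.79%


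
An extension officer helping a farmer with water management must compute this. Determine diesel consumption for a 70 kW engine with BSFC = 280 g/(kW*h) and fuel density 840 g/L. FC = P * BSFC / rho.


FC = P * BSFC / rho_fuel
   = 70 * 280 / 840
   = 19600 / 840
   = 23.33 L/h


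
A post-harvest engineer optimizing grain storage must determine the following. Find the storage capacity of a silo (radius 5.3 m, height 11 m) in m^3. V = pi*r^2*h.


V = pi * r^2 * h
  = pi * 5.3^2 * 11
  = pi * 28.09 * 11
  = 970.72 m^3


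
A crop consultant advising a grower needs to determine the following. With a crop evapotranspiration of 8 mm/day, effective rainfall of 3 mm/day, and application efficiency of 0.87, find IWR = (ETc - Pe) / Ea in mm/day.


IWR = (ETc - Pe) / Ea
    = (8 - 3) / 0.87
    = 5 / 0.87
    = 5.75 mm/day


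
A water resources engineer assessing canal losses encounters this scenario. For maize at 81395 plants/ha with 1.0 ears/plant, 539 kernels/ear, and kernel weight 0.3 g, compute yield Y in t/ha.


Y = density * ears * kernels * kw
  = 81395 * 1.0 * 539 * 0.3 g/ha
  = 13161571.50 g/ha
  = 13161.57 kg/ha = 13.16 t/ha


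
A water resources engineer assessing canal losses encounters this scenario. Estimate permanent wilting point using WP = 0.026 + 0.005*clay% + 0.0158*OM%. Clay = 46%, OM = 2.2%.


WP = 0.026 + 0.005*46 + 0.0158*2.2
   = 0.026 + 0.2300 + 0.0348
   = 0.2908


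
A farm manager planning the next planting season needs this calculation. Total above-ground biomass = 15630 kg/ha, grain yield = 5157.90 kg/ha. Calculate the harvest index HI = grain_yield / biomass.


HI = grain_yield / biomass
   = 5157.90 / 15630
   = 0.33


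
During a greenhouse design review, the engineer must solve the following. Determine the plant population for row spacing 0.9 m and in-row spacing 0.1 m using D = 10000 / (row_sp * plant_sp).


D = 10000 / (row_sp * plant_sp)
  = 10000 / (0.9 * 0.1)
  = 10000 / 0.0900
  = 111111.11 plants/ha


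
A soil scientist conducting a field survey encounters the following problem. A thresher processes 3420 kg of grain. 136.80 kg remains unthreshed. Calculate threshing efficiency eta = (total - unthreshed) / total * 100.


eta = (total - unthreshed) / total * 100
    = (3420 - 136.80) / 3420 * 100
    = 3283.20 / 3420 * 100
    = 96%


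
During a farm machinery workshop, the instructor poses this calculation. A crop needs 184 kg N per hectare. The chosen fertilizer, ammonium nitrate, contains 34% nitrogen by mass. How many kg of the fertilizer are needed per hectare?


Rate = N_required / (N_content / 100)
     = 184 / (34 / 100)
     = 184 / 0.34
     = 541.18 kg/ha


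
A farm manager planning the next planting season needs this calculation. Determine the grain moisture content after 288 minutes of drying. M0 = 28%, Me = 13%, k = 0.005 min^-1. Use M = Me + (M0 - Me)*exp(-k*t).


M = Me + (M0 - Me) * e^(-k*t)
  = 13 + (28 - 13) * e^(-0.005*288)
  = 13 + 15 * e^(-1.440)
  = 13 + 15 * 0.23693
  = 13 + 3.5539
  = 16.55%


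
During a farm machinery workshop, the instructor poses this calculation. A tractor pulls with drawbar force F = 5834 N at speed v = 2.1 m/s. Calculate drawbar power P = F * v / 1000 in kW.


P = F * v / 1000
  = 5834 * 2.1 / 1000
  = 12251.40 / 1000
  = 12.25 kW


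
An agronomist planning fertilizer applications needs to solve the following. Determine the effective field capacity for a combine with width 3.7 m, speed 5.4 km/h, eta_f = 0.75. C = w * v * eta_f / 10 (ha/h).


C = w * v * eta_f / 10
  = 3.7 * 5.4 * 0.75 / 10
  = 14.99 / 10
  = 1.50 ha/h


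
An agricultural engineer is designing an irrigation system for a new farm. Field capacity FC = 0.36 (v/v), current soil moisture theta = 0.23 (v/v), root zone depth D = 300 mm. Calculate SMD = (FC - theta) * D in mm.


SMD = (FC - theta) * D
    = (0.36 - 0.23) * 300
    = 0.130 * 300
    = 39 mm


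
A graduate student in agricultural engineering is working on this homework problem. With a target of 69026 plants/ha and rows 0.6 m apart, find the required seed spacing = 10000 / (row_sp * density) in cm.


spacing = 10000 / (row_sp * density)
        = 10000 / (0.6 * 69026)
        = 10000 / 41415.60
        = 0.24145 m = 24.15 cm


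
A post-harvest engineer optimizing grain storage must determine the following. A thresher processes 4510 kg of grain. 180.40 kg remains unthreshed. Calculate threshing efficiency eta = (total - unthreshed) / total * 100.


eta = (total - unthreshed) / total * 100
    = (4510 - 180.40) / 4510 * 100
    = 4329.60 / 4510 * 100
    = 96%


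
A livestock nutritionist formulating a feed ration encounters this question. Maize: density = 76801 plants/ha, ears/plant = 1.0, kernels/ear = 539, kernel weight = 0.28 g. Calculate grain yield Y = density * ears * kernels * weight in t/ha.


Y = density * ears * kernels * kw
  = 76801 * 1.0 * 539 * 0.28 g/ha
  = 11590806.92 g/ha
  = 11590.81 kg/ha = 11.59 t/ha


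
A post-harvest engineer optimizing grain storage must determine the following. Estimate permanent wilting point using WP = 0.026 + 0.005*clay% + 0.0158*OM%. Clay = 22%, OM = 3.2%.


WP = 0.026 + 0.005*22 + 0.0158*3.2
   = 0.026 + 0.1100 + 0.0506
   = 0.1866


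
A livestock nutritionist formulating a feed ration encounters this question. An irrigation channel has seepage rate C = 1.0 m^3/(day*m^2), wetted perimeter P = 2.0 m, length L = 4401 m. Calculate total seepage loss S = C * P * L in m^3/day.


S = C * P * L
  = 1.0 * 2.0 * 4401
  = 8802 m^3/day


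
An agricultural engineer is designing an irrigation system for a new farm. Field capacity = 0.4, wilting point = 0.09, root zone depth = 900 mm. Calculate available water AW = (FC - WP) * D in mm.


AW = (FC - WP) * D
   = (0.4 - 0.09) * 900
   = 0.31 * 900
   = 279 mm


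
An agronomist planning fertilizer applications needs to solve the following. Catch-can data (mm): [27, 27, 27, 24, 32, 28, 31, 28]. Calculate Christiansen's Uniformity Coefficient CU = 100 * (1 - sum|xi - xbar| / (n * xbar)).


xbar = 224 / 8 = 28
sum|xi - xbar| = 14
CU = 100 * (1 - 14 / (8 * 28))
   = 100 * (1 - 0.0625)
   = 93.75%


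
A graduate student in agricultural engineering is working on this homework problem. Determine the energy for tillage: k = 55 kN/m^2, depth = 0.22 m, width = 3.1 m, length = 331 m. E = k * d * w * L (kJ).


E = k * d * w * L
  = 55 * 0.22 * 3.1 * 331
  = 12415.81 kJ


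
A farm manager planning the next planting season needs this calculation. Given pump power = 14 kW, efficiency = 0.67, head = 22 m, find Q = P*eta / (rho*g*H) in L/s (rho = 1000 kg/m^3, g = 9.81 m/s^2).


Q = (P * 1000 * eta) / (rho * g * H)
  = (14 * 1000 * 0.67) / (1000 * 9.81 * 22)
  = 9380 / 215820
  = 0.04346 m^3/s = 43.46 L/s


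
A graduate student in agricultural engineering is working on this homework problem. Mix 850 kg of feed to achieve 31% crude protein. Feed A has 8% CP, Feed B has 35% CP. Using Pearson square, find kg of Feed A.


parts_A = CP_b - target = 35 - 31 = 4
parts_B = target - CP_a = 31 - 8 = 23
total_parts = 4 + 23 = 27
Feed A = 850 * 4 / 27 = 125.93 kg
Feed B = 850 * 23 / 27 = 724.07 kg

125.93 kg


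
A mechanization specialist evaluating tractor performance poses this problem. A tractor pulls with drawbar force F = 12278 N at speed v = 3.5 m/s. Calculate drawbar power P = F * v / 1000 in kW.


P = F * v / 1000
  = 12278 * 3.5 / 1000
  = 42973 / 1000
  = 42.97 kW


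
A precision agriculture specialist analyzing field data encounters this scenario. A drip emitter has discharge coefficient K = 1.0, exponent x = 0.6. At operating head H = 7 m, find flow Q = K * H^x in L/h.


Q = K * H^x
  = 1.0 * 7^0.6
  = 1.0 * 3.2141
  = 3.21 L/h


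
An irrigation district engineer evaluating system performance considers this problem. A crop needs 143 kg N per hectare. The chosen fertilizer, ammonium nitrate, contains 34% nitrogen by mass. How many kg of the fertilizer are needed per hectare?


Rate = N_required / (N_content / 100)
     = 143 / (34 / 100)
     = 143 / 0.34
     = 420.59 kg/ha


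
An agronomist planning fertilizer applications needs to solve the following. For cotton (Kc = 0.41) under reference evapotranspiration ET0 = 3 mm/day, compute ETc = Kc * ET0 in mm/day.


ETc = Kc * ET0
    = 0.41 * 3
    = 1.23 mm/day


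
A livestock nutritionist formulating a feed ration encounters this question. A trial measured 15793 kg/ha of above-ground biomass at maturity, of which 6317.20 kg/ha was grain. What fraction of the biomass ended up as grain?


HI = grain_yield / biomass
   = 6317.20 / 15793
   = 0.40


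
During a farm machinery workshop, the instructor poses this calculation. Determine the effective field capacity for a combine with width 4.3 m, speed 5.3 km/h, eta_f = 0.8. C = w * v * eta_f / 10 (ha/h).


C = w * v * eta_f / 10
  = 4.3 * 5.3 * 0.8 / 10
  = 18.23 / 10
  = 1.82 ha/h


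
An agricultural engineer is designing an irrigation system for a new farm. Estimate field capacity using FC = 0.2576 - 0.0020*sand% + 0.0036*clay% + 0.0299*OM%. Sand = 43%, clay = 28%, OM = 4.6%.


FC = 0.2576 - 0.0020*43 + 0.0036*28 + 0.0299*4.6
   = 0.2576 - 0.0860 + 0.1008 + 0.1375
   = 0.4099


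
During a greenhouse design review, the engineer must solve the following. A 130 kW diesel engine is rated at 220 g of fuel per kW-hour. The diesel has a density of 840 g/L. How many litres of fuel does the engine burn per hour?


FC = P * BSFC / rho_fuel
   = 130 * 220 / 840
   = 28600 / 840
   = 34.05 L/h


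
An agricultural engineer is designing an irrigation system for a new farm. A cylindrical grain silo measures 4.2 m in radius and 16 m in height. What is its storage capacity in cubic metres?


V = pi * r^2 * h
  = pi * 4.2^2 * 16
  = pi * 17.64 * 16
  = 886.68 m^3


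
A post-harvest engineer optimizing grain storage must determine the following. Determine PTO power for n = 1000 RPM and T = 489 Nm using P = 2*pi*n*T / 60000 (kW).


P = 2*pi*n*T / 60000
  = 2*pi * 1000 * 489 / 60000
  = 3072477.62 / 60000
  = 51.21 kW


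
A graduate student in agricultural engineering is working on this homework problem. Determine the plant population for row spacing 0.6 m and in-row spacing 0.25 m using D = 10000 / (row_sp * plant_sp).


D = 10000 / (row_sp * plant_sp)
  = 10000 / (0.6 * 0.25)
  = 10000 / 0.1500
  = 66666.67 plants/ha


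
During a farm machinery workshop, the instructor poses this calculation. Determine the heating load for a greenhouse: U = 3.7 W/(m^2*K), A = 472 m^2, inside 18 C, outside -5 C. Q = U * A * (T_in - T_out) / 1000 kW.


dT = 18 - (-5) = 23 K
Q = U * A * dT
  = 3.7 * 472 * 23
  = 40167.20 W = 40.17 kW


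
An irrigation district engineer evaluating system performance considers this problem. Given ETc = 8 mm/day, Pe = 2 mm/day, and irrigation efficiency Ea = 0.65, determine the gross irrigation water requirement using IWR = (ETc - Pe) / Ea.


IWR = (ETc - Pe) / Ea
    = (8 - 2) / 0.65
    = 6 / 0.65
    = 9.23 mm/day


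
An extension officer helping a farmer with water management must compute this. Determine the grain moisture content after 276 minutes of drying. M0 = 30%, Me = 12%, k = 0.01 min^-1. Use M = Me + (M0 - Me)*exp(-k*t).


M = Me + (M0 - Me) * e^(-k*t)
  = 12 + (30 - 12) * e^(-0.01*276)
  = 12 + 18 * e^(-2.760)
  = 12 + 18 * 0.06329
  = 12 + 1.1393
  = 13.14%


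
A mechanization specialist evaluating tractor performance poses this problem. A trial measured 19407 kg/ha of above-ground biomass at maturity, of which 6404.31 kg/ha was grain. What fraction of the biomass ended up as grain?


HI = grain_yield / biomass
   = 6404.31 / 19407
   = 0.33


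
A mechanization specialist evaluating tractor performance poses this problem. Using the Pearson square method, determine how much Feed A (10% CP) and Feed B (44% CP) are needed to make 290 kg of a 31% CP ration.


parts_A = CP_b - target = 44 - 31 = 13
parts_B = target - CP_a = 31 - 10 = 21
total_parts = 13 + 21 = 34
Feed A = 290 * 13 / 34 = 110.88 kg
Feed B = 290 * 21 / 34 = 179.12 kg

110.88 kg


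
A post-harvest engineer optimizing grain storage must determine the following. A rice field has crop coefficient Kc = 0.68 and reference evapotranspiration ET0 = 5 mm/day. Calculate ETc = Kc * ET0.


ETc = Kc * ET0
    = 0.68 * 5
    = 3.40 mm/day


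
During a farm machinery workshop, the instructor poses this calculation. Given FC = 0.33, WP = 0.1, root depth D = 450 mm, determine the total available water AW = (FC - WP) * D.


AW = (FC - WP) * D
   = (0.33 - 0.1) * 450
   = 0.23 * 450
   = 103.50 mm


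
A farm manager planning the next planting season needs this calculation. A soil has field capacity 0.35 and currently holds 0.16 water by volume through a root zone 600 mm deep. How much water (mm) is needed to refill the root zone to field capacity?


SMD = (FC - theta) * D
    = (0.35 - 0.16) * 600
    = 0.190 * 600
    = 114 mm


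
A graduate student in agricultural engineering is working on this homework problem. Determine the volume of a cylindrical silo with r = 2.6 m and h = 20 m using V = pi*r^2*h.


V = pi * r^2 * h
  = pi * 2.6^2 * 20
  = pi * 6.76 * 20
  = 424.74 m^3


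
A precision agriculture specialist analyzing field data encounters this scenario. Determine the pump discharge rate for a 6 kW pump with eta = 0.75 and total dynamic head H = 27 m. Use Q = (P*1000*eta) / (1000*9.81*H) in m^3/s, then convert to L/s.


Q = (P * 1000 * eta) / (rho * g * H)
  = (6 * 1000 * 0.75) / (1000 * 9.81 * 27)
  = 4500 / 264870
  = 0.01699 m^3/s = 16.99 L/s


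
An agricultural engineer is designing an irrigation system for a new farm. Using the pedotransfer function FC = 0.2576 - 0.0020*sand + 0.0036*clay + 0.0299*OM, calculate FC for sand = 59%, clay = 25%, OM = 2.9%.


FC = 0.2576 - 0.0020*59 + 0.0036*25 + 0.0299*2.9
   = 0.2576 - 0.1180 + 0.0900 + 0.0867
   = 0.3163


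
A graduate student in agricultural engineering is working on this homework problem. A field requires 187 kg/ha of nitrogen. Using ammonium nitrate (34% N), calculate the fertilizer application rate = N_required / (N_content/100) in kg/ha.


Rate = N_required / (N_content / 100)
     = 187 / (34 / 100)
     = 187 / 0.34
     = 550 kg/ha


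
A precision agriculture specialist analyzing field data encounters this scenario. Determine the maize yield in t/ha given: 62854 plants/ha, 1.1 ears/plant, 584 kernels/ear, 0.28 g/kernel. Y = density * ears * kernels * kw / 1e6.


Y = density * ears * kernels * kw
  = 62854 * 1.1 * 584 * 0.28 g/ha
  = 11305674.69 g/ha
  = 11305.67 kg/ha = 11.31 t/ha


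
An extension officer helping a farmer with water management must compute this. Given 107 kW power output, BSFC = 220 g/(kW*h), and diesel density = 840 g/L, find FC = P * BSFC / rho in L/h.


FC = P * BSFC / rho_fuel
   = 107 * 220 / 840
   = 23540 / 840
   = 28.02 L/h


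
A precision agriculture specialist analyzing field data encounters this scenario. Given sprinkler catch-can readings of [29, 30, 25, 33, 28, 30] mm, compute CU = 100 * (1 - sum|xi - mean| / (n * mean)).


xbar = 175 / 6 = 29.167
sum|xi - xbar| = 11
CU = 100 * (1 - 11 / (6 * 29.167))
   = 100 * (1 - 0.0629)
   = 93.71%


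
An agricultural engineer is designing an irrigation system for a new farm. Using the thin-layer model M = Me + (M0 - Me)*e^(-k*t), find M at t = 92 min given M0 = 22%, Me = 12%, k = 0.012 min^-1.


M = Me + (M0 - Me) * e^(-k*t)
  = 12 + (22 - 12) * e^(-0.012*92)
  = 12 + 10 * e^(-1.104)
  = 12 + 10 * 0.33154
  = 12 + 3.3154
  = 15.32%


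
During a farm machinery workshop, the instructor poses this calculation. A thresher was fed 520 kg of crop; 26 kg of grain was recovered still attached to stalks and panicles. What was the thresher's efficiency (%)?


eta = (total - unthreshed) / total * 100
    = (520 - 26) / 520 * 100
    = 494 / 520 * 100
    = 95%


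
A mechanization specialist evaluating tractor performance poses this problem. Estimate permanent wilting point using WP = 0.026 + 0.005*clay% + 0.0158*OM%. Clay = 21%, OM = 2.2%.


WP = 0.026 + 0.005*21 + 0.0158*2.2
   = 0.026 + 0.1050 + 0.0348
   = 0.1658


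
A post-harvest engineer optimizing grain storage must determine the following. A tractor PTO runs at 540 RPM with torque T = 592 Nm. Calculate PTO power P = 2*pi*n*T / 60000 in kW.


P = 2*pi*n*T / 60000
  = 2*pi * 540 * 592 / 60000
  = 2008608.68 / 60000
  = 33.48 kW


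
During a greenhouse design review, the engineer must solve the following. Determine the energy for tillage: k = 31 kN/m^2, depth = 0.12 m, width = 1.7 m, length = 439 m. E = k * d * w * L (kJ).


E = k * d * w * L
  = 31 * 0.12 * 1.7 * 439
  = 2776.24 kJ


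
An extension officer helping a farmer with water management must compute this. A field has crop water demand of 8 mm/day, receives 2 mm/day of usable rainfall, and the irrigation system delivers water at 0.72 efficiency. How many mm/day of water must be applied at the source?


IWR = (ETc - Pe) / Ea
    = (8 - 2) / 0.72
    = 6 / 0.72
    = 8.33 mm/day


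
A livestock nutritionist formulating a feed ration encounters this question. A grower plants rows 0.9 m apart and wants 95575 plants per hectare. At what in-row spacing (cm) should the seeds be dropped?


spacing = 10000 / (row_sp * density)
        = 10000 / (0.9 * 95575)
        = 10000 / 86017.50
        = 0.11626 m = 11.63 cm


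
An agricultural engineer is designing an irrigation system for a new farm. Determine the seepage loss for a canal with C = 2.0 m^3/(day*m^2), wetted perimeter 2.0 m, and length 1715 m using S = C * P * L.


S = C * P * L
  = 2.0 * 2.0 * 1715
  = 6860 m^3/day


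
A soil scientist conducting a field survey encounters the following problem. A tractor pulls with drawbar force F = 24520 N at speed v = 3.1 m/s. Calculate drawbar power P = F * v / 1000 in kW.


P = F * v / 1000
  = 24520 * 3.1 / 1000
  = 76012 / 1000
  = 76.01 kW


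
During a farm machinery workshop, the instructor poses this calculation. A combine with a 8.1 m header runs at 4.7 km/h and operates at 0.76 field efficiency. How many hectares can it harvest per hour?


C = w * v * eta_f / 10
  = 8.1 * 4.7 * 0.76 / 10
  = 28.93 / 10
  = 2.89 ha/h
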